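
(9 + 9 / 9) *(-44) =-440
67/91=0.74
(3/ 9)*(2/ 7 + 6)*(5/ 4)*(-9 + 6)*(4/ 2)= -15.71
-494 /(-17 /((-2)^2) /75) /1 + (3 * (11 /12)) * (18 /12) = 1186161 /136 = 8721.77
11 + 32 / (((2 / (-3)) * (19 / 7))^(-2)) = 51059 / 441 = 115.78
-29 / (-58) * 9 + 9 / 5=63 / 10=6.30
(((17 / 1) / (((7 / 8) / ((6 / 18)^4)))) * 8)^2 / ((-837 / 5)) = -5918720 / 269086293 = -0.02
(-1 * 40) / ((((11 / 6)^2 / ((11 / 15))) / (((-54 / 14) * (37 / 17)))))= 95904 / 1309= 73.27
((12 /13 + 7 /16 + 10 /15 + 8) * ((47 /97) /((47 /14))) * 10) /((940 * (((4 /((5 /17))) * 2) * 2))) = 218995 /773789952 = 0.00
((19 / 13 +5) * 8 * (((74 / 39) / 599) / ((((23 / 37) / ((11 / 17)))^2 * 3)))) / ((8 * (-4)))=-85806182 / 46428889533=-0.00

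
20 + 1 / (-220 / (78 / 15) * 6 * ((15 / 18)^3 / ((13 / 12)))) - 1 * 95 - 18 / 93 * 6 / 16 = -320028309 / 4262500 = -75.08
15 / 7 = 2.14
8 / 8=1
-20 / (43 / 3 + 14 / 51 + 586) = -1020 / 30631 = -0.03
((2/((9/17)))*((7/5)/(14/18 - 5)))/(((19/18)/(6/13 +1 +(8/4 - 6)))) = 70686/23465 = 3.01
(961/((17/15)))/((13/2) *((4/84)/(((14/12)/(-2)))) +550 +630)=0.72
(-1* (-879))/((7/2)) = 1758/7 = 251.14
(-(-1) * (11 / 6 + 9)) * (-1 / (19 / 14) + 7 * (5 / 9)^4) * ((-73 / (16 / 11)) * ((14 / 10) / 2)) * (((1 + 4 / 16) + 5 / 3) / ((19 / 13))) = 290223668735 / 5457072384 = 53.18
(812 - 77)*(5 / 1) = 3675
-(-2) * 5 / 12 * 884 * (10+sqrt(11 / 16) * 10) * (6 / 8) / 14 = 5525 * sqrt(11) / 56+5525 / 14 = 721.86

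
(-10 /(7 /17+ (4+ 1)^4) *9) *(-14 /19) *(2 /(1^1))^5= 28560 /8417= 3.39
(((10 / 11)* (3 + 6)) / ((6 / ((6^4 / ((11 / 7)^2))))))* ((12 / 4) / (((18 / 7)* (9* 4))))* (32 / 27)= 109760 / 3993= 27.49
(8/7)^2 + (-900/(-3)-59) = 11873/49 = 242.31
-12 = -12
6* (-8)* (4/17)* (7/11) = -1344/187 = -7.19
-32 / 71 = -0.45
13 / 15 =0.87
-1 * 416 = -416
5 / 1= 5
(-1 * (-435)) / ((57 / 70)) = 534.21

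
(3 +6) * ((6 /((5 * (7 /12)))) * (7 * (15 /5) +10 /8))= 14418 /35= 411.94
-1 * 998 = -998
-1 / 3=-0.33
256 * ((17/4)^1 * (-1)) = -1088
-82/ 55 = -1.49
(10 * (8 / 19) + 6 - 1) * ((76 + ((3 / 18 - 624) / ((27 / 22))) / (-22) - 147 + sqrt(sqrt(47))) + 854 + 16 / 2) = 175 * 47^(1 / 4) / 19 + 23079875 / 3078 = 7522.45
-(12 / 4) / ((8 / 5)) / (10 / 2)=-3 / 8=-0.38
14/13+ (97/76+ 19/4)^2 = 701949/18772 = 37.39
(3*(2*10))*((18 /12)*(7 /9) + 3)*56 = 14000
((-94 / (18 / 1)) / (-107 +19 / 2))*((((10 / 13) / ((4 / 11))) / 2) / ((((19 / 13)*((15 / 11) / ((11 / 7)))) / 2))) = 62557 / 700245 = 0.09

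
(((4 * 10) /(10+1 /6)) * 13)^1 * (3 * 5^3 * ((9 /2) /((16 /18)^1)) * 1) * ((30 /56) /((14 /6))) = 266540625 /11956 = 22293.46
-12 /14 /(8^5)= -3 /114688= -0.00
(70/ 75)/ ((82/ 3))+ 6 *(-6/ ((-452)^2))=355687/ 10470580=0.03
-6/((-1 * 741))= 2/247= 0.01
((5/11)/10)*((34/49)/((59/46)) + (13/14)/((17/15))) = 0.06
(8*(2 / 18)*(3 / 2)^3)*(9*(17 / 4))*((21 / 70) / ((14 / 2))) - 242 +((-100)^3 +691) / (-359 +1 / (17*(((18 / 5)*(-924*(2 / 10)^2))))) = 72375393605237 / 28421461880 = 2546.50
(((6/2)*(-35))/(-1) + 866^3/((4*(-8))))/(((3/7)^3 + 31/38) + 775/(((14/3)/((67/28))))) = -1058130319778/20764711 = -50958.10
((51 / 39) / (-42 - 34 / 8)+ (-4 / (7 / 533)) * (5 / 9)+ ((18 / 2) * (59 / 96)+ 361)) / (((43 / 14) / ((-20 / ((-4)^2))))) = -956588747 / 11913408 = -80.30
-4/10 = -2/5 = -0.40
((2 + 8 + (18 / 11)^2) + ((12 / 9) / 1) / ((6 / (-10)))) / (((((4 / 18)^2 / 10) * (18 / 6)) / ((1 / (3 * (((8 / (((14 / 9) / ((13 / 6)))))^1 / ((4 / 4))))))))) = 199255 / 9438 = 21.11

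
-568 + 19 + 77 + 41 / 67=-31583 / 67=-471.39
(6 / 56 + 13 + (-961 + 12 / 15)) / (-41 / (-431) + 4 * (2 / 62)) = -1771575073 / 419300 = -4225.08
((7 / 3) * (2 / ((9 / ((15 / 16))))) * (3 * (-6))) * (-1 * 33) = 1155 / 4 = 288.75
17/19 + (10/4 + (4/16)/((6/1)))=1567/456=3.44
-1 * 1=-1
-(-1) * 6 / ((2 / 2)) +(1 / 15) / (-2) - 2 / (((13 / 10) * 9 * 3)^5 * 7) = 2225181282873001 / 372935410872570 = 5.97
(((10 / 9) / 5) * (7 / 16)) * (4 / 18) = 7 / 324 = 0.02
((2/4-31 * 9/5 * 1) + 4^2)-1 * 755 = -7943/10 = -794.30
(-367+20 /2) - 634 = -991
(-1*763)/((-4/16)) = 3052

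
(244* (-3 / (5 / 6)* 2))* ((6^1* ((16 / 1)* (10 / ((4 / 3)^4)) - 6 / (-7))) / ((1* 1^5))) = -18993204 / 35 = -542662.97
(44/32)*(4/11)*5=5/2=2.50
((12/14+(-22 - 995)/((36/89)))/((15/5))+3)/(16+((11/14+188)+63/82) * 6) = -2875043/3972048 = -0.72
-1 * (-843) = 843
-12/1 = -12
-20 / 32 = -5 / 8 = -0.62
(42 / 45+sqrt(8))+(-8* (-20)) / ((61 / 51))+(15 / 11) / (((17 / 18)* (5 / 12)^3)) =2* sqrt(2)+132318586 / 855525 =157.49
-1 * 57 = -57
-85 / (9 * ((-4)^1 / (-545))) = -46325 / 36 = -1286.81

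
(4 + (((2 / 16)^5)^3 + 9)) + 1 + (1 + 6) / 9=4679521487814665 / 316659348799488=14.78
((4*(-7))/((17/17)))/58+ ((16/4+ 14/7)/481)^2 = -3238010/6709469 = -0.48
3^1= 3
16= 16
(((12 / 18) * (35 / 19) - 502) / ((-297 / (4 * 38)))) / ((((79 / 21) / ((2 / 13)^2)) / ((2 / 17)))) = 12787712 / 67409199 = 0.19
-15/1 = -15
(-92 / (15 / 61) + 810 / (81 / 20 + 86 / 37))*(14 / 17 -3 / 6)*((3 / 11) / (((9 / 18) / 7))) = -122365628 / 400945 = -305.19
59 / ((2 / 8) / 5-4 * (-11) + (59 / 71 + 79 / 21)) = 1759380 / 1450531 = 1.21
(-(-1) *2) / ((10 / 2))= 0.40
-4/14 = -2/7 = -0.29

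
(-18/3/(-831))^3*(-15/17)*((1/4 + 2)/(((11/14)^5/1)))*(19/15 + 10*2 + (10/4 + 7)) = -4467703968/58190441780911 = -0.00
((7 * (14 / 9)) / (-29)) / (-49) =2 / 261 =0.01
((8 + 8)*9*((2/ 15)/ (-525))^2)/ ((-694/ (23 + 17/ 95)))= -23488/ 75716484375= -0.00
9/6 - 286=-569/2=-284.50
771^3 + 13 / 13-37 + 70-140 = 458313905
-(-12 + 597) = -585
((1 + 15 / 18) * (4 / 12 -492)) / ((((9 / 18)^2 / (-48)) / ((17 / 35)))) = 1765280 / 21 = 84060.95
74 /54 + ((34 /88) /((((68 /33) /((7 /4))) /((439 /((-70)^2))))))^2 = 74307311203 /54190080000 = 1.37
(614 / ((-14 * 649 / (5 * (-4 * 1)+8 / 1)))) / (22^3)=921 / 12093466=0.00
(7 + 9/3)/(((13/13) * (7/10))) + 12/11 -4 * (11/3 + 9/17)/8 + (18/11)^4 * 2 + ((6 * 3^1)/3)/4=304396229/10453674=29.12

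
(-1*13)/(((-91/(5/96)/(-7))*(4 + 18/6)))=-5/672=-0.01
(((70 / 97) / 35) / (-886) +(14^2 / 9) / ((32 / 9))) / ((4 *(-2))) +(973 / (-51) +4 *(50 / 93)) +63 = 65663860403 / 1449325888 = 45.31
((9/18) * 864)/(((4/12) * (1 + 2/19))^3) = 2963088/343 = 8638.74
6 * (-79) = -474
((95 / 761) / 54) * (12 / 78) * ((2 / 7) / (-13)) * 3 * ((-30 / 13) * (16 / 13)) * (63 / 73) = 91200 / 1586649233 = 0.00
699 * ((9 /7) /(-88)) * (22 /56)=-6291 /1568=-4.01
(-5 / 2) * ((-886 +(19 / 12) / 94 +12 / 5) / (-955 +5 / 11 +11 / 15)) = -274087495 / 118349008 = -2.32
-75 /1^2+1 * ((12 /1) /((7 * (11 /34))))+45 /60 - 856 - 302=-377901 /308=-1226.95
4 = 4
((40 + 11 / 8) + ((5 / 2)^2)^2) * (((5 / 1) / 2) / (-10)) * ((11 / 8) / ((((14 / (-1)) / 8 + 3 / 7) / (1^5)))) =99099 / 4736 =20.92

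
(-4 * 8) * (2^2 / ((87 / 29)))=-128 / 3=-42.67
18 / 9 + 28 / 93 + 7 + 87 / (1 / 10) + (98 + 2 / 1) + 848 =169939 / 93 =1827.30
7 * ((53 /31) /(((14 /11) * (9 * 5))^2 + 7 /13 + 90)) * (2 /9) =1167166 /1479290643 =0.00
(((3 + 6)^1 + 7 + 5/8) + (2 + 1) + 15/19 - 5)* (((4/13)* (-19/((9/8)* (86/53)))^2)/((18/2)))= 57.09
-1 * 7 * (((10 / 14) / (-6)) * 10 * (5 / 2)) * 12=250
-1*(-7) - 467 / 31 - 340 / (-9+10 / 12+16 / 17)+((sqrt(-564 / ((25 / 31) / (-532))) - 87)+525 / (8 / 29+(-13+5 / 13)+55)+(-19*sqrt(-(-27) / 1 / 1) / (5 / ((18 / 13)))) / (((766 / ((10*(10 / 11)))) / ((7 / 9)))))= -4372930274 / 122482767 - 7980*sqrt(3) / 54769+4*sqrt(581343) / 5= 574.01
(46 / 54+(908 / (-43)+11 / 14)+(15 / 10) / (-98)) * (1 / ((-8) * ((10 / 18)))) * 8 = 4435981 / 126420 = 35.09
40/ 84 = 10/ 21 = 0.48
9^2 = 81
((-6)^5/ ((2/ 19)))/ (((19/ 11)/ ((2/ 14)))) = -42768/ 7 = -6109.71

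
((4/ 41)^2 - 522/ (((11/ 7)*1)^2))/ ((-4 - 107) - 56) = 42994682/ 33967967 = 1.27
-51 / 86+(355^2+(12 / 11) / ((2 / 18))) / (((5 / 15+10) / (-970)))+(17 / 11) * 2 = -11831007.85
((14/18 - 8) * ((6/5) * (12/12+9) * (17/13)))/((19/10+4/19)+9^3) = -64600/416733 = -0.16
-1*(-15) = 15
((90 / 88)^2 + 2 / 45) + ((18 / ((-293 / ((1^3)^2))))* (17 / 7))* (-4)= 301473727 / 178683120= 1.69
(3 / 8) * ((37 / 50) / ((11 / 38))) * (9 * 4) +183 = 119631 / 550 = 217.51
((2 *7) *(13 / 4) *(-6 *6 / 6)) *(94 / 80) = -320.78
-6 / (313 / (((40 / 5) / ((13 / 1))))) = -48 / 4069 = -0.01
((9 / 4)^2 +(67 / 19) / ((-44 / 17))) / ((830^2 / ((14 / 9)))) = 86611 / 10366567200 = 0.00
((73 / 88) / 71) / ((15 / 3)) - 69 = -69.00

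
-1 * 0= 0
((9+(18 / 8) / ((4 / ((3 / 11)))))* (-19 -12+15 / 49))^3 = -3472723309014504 / 156590819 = -22177055.66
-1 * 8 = -8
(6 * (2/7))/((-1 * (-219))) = 4/511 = 0.01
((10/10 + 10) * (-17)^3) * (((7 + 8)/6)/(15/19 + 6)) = -19899.55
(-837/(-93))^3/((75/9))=2187/25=87.48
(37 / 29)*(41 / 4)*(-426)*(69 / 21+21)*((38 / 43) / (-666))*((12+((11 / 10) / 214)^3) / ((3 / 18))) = 110577635415860743 / 8554720277600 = 12925.92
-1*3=-3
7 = 7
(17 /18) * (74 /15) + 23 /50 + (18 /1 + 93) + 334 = 607661 /1350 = 450.12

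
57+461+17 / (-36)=18631 / 36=517.53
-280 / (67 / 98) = -27440 / 67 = -409.55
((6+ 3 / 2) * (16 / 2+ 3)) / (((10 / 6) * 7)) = 99 / 14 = 7.07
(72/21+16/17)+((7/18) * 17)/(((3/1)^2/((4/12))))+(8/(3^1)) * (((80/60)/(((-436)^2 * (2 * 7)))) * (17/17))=3170814079/687125754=4.61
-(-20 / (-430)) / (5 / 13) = -26 / 215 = -0.12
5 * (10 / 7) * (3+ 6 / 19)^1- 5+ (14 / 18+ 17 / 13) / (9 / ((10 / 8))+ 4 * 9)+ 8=3209021 / 120042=26.73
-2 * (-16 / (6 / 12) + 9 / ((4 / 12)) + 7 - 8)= 12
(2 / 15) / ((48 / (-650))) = -65 / 36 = -1.81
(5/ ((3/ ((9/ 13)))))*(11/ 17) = 165/ 221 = 0.75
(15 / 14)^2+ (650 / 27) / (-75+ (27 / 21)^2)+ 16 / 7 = 3.11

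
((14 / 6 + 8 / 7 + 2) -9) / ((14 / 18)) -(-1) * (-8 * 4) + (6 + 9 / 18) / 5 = -17263 / 490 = -35.23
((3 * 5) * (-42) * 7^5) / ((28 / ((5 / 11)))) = -171889.77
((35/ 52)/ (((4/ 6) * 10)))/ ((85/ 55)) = 231/ 3536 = 0.07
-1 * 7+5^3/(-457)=-3324/457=-7.27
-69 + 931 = 862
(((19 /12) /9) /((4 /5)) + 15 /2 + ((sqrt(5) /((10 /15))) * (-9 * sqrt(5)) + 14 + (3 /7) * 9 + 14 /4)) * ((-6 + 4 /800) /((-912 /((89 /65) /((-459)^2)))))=-0.00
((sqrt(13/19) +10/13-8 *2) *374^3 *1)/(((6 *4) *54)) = -71931233/117 +6539203 *sqrt(247)/3078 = -581407.77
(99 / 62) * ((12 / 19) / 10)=297 / 2945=0.10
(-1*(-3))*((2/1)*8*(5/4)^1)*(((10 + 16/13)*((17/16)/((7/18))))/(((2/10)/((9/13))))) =7539075/1183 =6372.84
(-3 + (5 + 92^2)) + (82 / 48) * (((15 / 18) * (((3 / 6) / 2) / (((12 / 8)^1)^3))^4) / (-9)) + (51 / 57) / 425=173105974442696 / 20447192475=8466.00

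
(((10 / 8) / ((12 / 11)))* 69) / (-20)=-253 / 64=-3.95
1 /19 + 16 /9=313 /171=1.83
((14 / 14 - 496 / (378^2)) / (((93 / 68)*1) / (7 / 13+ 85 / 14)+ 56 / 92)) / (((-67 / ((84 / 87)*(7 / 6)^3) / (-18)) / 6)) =156276098356 / 51752724039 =3.02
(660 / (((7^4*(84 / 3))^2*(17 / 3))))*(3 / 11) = 135 / 19208316932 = 0.00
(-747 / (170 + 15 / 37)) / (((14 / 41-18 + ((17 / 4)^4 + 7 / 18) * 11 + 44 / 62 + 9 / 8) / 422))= -34155669468672 / 66048358821445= -0.52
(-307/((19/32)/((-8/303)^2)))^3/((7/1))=-248544972825952256/37154773136297437677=-0.01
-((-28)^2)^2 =-614656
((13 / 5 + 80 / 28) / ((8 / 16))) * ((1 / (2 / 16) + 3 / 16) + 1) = 4011 / 40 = 100.28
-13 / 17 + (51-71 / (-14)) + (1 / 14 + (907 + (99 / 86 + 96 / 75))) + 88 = 269361263 / 255850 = 1052.81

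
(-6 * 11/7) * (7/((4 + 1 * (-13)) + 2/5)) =330/43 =7.67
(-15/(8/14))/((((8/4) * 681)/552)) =-2415/227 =-10.64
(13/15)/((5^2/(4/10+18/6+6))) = 611/1875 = 0.33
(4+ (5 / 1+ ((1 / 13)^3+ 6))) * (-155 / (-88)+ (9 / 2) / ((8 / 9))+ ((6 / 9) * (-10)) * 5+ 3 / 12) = -10384885 / 26364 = -393.90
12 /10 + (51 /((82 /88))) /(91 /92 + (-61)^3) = 5135979366 /4280843005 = 1.20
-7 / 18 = -0.39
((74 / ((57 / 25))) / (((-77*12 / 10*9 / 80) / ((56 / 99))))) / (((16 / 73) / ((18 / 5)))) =-5402000 / 186219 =-29.01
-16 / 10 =-8 / 5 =-1.60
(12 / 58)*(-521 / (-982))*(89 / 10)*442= 30742647 / 71195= 431.81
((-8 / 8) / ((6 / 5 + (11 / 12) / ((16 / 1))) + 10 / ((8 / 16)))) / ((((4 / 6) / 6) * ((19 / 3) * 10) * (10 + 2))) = -0.00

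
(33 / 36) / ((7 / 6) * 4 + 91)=11 / 1148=0.01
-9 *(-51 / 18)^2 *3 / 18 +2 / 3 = -91 / 8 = -11.38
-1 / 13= -0.08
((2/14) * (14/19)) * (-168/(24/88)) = -1232/19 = -64.84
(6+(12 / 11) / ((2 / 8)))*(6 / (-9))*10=-760 / 11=-69.09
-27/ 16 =-1.69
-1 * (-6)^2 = -36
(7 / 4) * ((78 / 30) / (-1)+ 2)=-21 / 20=-1.05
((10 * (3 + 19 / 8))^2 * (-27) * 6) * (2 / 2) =-3744225 / 8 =-468028.12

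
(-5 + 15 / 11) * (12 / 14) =-3.12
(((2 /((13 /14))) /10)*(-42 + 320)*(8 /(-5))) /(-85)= 31136 /27625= 1.13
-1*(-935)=935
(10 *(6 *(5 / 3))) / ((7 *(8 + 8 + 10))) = 0.55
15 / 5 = 3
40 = 40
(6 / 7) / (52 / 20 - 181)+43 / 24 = 1.79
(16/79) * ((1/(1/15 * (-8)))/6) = -5/79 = -0.06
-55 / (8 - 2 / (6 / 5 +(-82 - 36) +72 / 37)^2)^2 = -2802689128498462720 / 3261187372519875681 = -0.86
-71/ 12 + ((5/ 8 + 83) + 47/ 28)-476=-66631/ 168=-396.61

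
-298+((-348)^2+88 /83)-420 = 9992126 /83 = 120387.06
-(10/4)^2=-25/4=-6.25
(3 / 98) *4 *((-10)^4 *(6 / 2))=180000 / 49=3673.47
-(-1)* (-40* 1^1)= -40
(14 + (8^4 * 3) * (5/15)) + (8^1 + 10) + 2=4130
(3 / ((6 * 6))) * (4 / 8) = 1 / 24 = 0.04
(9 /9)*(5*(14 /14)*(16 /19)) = 80 /19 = 4.21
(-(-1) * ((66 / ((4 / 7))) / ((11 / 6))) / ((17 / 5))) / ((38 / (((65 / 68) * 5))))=102375 / 43928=2.33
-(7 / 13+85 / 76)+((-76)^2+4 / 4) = 5706039 / 988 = 5775.34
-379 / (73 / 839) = -317981 / 73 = -4355.90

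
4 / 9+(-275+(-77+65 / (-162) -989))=-217235 / 162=-1340.96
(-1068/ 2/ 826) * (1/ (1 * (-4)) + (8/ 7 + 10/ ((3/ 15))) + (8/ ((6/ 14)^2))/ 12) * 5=-176.24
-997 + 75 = -922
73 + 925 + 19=1017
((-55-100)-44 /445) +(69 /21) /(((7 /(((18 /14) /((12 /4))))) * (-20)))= -94700209 /610540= -155.11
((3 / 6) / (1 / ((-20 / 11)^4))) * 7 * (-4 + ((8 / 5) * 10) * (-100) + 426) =-659680000 / 14641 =-45057.03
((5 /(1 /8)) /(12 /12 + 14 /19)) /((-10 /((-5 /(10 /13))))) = 494 /33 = 14.97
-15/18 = -5/6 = -0.83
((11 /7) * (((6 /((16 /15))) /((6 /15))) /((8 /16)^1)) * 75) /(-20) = -37125 /224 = -165.74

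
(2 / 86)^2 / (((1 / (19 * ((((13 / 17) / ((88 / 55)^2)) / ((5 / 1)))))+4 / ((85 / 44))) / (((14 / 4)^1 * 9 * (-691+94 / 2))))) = -3.72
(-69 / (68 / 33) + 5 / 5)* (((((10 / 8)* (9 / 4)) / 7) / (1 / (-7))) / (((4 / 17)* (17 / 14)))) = 695835 / 2176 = 319.78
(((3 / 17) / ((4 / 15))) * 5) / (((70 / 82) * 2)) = 1845 / 952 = 1.94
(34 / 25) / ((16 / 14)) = 119 / 100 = 1.19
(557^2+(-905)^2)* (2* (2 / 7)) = 4517096 / 7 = 645299.43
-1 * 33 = -33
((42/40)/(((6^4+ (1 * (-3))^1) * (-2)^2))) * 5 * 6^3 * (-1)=-189/862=-0.22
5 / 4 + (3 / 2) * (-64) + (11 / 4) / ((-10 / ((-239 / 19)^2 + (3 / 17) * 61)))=-3466755 / 24548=-141.22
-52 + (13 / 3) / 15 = -2327 / 45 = -51.71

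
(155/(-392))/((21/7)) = -155/1176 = -0.13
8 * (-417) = -3336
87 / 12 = 29 / 4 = 7.25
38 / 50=19 / 25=0.76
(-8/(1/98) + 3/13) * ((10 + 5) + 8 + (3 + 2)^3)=-115997.85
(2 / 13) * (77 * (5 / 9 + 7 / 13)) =12.96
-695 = -695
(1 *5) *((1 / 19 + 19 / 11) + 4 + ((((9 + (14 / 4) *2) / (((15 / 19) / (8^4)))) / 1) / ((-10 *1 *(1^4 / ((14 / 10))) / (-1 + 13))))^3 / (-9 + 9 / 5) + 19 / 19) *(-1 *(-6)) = 553606259839122636774242 / 48984375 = 11301690790974114.43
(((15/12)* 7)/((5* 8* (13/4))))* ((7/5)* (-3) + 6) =63/520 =0.12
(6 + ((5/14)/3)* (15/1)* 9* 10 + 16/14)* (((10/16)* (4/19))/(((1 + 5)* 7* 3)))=5875/33516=0.18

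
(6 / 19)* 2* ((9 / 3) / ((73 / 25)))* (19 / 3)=4.11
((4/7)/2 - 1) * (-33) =165/7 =23.57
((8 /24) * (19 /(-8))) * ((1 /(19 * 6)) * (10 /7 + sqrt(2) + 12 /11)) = -97 /5544 - sqrt(2) /144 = -0.03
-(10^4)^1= -10000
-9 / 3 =-3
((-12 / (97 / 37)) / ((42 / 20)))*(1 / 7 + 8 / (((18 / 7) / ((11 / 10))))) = -7.77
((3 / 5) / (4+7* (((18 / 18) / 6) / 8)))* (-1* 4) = -576 / 995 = -0.58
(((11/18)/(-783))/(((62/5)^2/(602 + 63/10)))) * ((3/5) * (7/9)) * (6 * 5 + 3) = -5152301/108354672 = -0.05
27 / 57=9 / 19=0.47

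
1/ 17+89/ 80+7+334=465353/ 1360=342.17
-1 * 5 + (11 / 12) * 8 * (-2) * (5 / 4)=-70 / 3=-23.33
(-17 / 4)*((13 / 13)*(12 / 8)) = -51 / 8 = -6.38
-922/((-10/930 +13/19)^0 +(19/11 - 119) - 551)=5071/3670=1.38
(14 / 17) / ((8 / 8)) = 14 / 17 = 0.82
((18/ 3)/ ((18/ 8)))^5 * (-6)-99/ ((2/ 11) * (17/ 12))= -1643366/ 1377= -1193.44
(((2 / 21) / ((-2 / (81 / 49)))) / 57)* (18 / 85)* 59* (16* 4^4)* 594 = -41980.42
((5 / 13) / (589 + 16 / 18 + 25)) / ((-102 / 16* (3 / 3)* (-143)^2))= -60 / 12504706643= -0.00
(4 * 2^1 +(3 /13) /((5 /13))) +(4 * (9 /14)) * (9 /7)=2917 /245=11.91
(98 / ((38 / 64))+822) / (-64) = -9377 / 608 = -15.42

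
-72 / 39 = -24 / 13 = -1.85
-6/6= -1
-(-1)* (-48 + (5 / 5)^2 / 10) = -47.90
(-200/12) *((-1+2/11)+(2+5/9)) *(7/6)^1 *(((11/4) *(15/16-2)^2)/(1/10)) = -10873625/10368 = -1048.77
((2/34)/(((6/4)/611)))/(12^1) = 611/306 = 2.00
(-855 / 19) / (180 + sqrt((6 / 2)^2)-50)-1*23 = -3104 / 133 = -23.34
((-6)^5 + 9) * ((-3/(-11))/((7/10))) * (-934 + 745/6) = 2450639.81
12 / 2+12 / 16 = 27 / 4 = 6.75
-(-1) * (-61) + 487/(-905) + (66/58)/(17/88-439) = -12473695788/202690135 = -61.54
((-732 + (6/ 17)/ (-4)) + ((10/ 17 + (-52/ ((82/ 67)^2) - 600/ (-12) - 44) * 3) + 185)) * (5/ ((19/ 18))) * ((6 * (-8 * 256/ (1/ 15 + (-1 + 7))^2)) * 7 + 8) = 263721901645080/ 37783837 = 6979754.38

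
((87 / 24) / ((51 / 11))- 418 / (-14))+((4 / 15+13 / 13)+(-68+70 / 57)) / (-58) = 249962719 / 7868280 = 31.77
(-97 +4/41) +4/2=-3891/41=-94.90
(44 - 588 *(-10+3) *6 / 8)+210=3341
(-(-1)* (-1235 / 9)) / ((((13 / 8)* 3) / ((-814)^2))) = -503572960 / 27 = -18650850.37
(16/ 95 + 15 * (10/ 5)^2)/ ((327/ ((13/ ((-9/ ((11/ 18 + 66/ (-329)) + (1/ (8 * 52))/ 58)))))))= -8382669761/ 76824589968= -0.11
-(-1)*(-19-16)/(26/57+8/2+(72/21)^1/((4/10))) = -13965/5198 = -2.69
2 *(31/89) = 62/89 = 0.70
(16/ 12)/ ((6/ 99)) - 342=-320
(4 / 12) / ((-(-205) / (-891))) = -297 / 205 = -1.45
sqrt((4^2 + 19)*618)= sqrt(21630)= 147.07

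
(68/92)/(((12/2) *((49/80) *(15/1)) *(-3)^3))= -136/273861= -0.00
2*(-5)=-10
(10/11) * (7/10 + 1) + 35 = 402/11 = 36.55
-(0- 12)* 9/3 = 36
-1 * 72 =-72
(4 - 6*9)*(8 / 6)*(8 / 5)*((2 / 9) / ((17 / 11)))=-7040 / 459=-15.34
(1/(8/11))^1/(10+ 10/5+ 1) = 0.11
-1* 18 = -18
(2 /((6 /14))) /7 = 2 /3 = 0.67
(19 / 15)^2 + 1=586 / 225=2.60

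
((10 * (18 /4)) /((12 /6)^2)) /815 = 9 /652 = 0.01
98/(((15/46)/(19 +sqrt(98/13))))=31556*sqrt(26)/195 +85652/15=6535.29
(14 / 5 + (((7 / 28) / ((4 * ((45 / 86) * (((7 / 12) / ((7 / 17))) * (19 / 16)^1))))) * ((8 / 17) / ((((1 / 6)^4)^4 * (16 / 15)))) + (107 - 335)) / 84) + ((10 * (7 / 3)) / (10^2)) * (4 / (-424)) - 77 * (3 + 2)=128586142533633149 / 122229660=1052004419.66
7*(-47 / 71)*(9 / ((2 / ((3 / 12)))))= -2961 / 568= -5.21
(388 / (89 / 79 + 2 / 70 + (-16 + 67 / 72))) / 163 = -77243040 / 451519291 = -0.17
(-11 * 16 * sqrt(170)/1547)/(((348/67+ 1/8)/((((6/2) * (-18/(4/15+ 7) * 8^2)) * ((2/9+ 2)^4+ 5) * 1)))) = 11640609587200 * sqrt(170)/38940278013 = 3897.63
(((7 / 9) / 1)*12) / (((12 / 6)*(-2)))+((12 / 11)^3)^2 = -3442975 / 5314683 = -0.65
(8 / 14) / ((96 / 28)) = 1 / 6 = 0.17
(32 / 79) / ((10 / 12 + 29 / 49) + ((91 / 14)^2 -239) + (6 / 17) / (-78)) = -4158336 / 2005230061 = -0.00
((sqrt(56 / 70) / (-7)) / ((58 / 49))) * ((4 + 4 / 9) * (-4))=224 * sqrt(5) / 261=1.92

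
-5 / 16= -0.31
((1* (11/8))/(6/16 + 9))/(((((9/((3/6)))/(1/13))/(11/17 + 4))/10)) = 869/29835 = 0.03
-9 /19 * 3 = -27 /19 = -1.42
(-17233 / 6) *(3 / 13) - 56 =-18689 / 26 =-718.81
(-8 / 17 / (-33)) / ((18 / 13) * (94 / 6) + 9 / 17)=104 / 162063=0.00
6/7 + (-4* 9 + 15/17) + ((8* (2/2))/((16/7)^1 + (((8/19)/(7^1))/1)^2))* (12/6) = -27.27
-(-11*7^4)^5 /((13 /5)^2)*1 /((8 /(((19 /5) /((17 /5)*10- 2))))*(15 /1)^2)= 125411869920301968.84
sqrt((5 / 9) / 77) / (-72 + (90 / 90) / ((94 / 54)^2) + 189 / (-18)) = -0.00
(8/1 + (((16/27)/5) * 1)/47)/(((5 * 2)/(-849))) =-7184804/10575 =-679.41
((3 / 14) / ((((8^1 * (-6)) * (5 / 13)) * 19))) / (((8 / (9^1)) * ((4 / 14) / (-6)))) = 351 / 24320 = 0.01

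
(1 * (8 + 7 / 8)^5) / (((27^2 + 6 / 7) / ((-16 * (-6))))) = 12629605457 / 1743872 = 7242.28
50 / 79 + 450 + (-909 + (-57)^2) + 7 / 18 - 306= 3533701 / 1422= 2485.02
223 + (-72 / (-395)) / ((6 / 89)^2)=103927 / 395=263.11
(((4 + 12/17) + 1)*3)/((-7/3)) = -873/119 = -7.34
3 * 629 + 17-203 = 1701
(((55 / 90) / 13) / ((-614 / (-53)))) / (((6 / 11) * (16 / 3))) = 6413 / 4597632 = 0.00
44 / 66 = 0.67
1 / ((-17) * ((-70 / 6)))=3 / 595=0.01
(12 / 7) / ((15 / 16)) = 64 / 35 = 1.83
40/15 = 8/3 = 2.67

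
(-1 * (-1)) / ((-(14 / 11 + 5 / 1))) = -0.16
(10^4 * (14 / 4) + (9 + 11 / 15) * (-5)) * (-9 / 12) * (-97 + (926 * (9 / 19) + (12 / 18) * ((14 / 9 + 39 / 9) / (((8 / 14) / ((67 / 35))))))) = -95419184653 / 10260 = -9300115.46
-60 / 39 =-20 / 13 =-1.54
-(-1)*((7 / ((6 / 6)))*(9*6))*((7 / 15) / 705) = 294 / 1175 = 0.25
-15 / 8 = -1.88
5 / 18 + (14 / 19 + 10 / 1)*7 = 25799 / 342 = 75.44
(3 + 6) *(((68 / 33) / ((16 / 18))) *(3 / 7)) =1377 / 154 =8.94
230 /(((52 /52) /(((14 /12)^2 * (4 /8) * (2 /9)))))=5635 /162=34.78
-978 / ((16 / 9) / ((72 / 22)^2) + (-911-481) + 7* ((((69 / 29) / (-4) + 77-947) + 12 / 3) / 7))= 82703592 / 190981777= 0.43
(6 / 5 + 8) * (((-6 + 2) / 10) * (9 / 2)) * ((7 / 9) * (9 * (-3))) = 8694 / 25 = 347.76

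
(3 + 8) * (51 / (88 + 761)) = 187 / 283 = 0.66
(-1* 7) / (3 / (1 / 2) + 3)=-7 / 9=-0.78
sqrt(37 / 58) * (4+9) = 13 * sqrt(2146) / 58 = 10.38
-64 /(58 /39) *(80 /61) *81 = -4571.53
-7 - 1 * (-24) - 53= -36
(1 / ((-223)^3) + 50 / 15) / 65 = 110895667 / 2162465565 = 0.05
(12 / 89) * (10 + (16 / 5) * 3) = 1176 / 445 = 2.64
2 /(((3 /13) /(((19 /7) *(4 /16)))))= 247 /42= 5.88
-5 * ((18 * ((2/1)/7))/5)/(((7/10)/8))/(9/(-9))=58.78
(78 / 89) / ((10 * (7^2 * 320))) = 39 / 6977600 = 0.00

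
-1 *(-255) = 255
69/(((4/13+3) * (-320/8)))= -897/1720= -0.52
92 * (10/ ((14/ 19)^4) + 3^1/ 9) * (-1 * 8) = -181610116/ 7203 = -25213.12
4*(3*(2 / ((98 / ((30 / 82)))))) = 180 / 2009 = 0.09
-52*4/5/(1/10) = -416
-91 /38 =-2.39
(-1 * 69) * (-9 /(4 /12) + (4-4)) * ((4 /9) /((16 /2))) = 103.50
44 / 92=11 / 23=0.48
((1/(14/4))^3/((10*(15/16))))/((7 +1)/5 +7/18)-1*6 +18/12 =-2762097/613970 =-4.50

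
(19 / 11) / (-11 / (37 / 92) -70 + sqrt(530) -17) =-156547 / 9943879 -1369*sqrt(530) / 9943879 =-0.02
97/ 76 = 1.28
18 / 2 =9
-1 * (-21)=21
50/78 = 25/39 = 0.64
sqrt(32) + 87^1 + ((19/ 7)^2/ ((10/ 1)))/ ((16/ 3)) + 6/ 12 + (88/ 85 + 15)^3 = 4 *sqrt(2) + 4054785151971/ 962948000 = 4216.46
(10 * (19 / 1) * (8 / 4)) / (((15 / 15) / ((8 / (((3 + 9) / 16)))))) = 12160 / 3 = 4053.33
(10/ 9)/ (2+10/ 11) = 55/ 144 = 0.38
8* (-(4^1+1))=-40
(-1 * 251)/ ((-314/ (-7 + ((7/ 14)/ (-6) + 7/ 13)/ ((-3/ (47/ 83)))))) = -69086495/ 12197016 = -5.66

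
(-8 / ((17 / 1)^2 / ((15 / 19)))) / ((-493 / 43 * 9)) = 1720 / 8121189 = 0.00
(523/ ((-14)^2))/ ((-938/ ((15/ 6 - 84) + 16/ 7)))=580007/ 2573872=0.23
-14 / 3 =-4.67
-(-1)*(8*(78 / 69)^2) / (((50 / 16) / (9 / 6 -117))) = -4996992 / 13225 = -377.84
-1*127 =-127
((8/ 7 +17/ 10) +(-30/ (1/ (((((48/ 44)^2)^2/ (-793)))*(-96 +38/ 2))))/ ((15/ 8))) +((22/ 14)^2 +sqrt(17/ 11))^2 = 22*sqrt(187)/ 49 +209980912851/ 25342146830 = 14.43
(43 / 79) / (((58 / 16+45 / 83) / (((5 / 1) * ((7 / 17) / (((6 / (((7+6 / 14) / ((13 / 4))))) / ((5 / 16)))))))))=356900 / 11148243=0.03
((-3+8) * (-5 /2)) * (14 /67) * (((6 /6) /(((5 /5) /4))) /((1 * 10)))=-70 /67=-1.04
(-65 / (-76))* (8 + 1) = 585 / 76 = 7.70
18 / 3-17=-11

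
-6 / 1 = -6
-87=-87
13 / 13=1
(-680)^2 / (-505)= -92480 / 101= -915.64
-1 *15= -15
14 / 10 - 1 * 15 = -68 / 5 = -13.60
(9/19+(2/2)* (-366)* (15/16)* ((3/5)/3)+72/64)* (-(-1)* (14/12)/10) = -5943/760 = -7.82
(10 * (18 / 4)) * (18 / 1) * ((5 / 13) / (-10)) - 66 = -1263 / 13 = -97.15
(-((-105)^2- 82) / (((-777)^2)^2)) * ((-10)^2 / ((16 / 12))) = -273575 / 121496235147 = -0.00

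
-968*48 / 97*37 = -1719168 / 97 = -17723.38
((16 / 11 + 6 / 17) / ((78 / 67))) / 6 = 871 / 3366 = 0.26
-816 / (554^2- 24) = -204 / 76723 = -0.00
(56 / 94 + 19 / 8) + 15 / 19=3.76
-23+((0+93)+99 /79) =5629 /79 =71.25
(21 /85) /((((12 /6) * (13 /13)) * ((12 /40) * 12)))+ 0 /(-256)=7 /204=0.03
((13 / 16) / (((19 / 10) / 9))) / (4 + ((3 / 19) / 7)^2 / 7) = 3812445 / 3962408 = 0.96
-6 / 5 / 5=-0.24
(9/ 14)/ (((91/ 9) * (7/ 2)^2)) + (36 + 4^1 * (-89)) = -9987998/ 31213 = -319.99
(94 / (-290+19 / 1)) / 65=-0.01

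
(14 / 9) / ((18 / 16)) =112 / 81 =1.38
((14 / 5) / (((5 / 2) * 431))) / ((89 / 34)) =952 / 958975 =0.00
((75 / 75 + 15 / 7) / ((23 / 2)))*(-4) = -176 / 161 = -1.09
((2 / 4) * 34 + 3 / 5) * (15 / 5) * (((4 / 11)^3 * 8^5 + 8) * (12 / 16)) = 7588080 / 121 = 62711.40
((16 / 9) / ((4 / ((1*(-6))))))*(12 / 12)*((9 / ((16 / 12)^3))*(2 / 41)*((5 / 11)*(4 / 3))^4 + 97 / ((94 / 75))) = -5824605700 / 28213207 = -206.45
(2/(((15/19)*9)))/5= 38/675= 0.06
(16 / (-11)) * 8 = -128 / 11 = -11.64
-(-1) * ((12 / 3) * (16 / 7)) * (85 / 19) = 5440 / 133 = 40.90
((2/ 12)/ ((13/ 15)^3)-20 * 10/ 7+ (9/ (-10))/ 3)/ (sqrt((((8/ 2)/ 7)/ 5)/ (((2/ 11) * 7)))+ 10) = -2.78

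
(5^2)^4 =390625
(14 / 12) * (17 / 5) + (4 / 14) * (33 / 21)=6491 / 1470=4.42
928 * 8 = 7424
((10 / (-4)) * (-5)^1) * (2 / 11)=25 / 11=2.27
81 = 81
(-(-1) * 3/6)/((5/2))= 1/5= 0.20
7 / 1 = 7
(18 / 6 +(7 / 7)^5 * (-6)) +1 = -2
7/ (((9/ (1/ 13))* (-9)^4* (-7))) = -1/ 767637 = -0.00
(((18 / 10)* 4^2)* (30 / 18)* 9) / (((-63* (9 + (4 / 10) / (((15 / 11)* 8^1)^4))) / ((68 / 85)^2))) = -15925248000 / 32659302487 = -0.49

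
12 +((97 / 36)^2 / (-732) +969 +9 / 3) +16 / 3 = 938543423 / 948672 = 989.32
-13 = -13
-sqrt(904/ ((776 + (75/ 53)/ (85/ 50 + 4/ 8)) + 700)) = -0.78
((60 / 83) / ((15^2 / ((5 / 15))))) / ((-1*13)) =-4 / 48555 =-0.00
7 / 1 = 7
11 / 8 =1.38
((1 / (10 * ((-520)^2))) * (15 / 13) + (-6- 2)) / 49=-56243197 / 344489600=-0.16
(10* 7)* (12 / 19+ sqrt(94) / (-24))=840 / 19- 35* sqrt(94) / 12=15.93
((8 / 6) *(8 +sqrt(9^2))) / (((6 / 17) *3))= 578 / 27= 21.41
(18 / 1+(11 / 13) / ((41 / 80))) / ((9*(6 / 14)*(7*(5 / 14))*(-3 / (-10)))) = 293272 / 43173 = 6.79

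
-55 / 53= -1.04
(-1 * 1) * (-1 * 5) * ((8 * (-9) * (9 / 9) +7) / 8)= -325 / 8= -40.62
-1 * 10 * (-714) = 7140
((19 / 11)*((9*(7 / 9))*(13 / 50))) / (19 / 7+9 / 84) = 24206 / 21725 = 1.11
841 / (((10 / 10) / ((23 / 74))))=19343 / 74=261.39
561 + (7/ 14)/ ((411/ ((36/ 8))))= 307431/ 548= 561.01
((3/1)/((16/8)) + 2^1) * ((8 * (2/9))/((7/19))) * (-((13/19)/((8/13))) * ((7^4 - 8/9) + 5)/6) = -1829087/243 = -7527.11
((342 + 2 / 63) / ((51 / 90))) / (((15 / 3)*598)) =21548 / 106743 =0.20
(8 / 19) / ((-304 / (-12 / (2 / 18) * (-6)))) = -324 / 361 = -0.90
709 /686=1.03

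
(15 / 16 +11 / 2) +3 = 151 / 16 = 9.44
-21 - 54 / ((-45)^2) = -1577 / 75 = -21.03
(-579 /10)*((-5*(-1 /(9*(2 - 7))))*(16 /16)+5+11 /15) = -48829 /150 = -325.53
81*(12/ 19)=972/ 19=51.16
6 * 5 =30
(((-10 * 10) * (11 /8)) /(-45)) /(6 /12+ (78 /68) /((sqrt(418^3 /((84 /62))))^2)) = 6.11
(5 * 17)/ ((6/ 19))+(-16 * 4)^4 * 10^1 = 1006634575/ 6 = 167772429.17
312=312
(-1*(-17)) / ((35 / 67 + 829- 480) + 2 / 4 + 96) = 2278 / 59767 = 0.04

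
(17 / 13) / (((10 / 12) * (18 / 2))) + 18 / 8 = 1891 / 780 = 2.42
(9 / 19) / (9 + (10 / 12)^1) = 0.05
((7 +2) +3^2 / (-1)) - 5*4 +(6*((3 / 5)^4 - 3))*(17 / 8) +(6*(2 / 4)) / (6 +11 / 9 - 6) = -744467 / 13750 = -54.14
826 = 826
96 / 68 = 24 / 17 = 1.41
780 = 780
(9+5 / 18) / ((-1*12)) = -167 / 216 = -0.77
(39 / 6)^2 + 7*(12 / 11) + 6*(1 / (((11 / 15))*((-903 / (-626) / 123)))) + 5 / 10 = 9907077 / 13244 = 748.04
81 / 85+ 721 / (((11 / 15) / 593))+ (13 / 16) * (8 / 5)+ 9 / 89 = 97033545137 / 166430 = 583029.17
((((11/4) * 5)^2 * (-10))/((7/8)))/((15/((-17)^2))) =-874225/21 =-41629.76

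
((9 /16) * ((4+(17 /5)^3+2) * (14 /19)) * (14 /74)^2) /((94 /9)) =157335129 /2445034000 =0.06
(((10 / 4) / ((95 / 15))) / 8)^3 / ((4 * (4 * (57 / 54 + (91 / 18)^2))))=273375 / 969034252288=0.00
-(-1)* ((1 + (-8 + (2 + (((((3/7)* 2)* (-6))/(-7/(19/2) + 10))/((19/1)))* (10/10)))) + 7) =607/308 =1.97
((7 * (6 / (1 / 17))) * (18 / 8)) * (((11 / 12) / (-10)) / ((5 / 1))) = -11781 / 400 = -29.45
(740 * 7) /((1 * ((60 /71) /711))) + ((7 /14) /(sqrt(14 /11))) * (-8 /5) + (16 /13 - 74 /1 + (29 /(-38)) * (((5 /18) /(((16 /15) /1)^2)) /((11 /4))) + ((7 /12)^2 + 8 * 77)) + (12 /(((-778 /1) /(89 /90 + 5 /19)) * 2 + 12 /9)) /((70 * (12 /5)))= 380742660939024407369 /87351612251904 - 2 * sqrt(154) /35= 4358735.79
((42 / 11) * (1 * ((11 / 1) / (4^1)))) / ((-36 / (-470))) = 1645 / 12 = 137.08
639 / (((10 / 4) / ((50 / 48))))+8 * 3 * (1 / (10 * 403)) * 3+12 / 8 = 2158209 / 8060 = 267.77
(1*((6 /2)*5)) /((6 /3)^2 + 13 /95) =3.63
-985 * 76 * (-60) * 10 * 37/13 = 1661892000/13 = 127837846.15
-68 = -68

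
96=96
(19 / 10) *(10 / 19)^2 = 10 / 19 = 0.53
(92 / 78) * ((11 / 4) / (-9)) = -253 / 702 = -0.36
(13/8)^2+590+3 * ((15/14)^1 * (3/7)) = 1862841/3136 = 594.02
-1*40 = -40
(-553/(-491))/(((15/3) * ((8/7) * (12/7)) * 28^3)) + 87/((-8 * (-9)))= 6075333/5027840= 1.21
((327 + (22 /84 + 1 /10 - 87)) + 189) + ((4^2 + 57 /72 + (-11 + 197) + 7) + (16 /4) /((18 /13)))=1617947 /2520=642.04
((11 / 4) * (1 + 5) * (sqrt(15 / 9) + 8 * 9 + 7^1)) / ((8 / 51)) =561 * sqrt(15) / 16 + 132957 / 16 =8445.61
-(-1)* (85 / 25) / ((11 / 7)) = 119 / 55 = 2.16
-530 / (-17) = 530 / 17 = 31.18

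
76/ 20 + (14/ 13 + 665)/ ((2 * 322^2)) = 7323313/ 1925560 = 3.80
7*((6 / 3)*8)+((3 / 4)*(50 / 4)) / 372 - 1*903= -784647 / 992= -790.97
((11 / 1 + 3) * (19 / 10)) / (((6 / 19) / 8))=10108 / 15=673.87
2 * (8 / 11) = 1.45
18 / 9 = 2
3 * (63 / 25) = 189 / 25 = 7.56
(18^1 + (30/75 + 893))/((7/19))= 12369/5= 2473.80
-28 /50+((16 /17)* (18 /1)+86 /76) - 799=-781.49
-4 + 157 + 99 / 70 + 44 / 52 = 141287 / 910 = 155.26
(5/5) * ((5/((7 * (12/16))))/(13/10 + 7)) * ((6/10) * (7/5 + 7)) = 48/83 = 0.58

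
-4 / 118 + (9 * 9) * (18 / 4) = 43007 / 118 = 364.47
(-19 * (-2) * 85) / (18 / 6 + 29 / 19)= 30685 / 43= 713.60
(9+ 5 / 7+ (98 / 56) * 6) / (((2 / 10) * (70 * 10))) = 283 / 1960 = 0.14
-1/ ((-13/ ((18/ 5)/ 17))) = 18/ 1105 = 0.02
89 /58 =1.53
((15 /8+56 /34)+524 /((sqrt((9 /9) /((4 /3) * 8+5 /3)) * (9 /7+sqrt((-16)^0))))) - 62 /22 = 805.80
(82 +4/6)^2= 61504/9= 6833.78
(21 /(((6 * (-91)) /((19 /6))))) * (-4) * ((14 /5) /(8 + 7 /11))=154 /975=0.16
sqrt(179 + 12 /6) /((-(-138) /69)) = sqrt(181) /2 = 6.73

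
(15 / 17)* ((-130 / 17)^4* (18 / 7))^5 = 53866757085260943650964491952000000000000000000000 / 1161228133275937773528063036119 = 46387747197699706410.96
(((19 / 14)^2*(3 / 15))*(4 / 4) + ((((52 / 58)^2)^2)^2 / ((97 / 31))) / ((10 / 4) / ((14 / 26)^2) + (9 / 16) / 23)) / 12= 948562073467766948179 / 29658309704040260879440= 0.03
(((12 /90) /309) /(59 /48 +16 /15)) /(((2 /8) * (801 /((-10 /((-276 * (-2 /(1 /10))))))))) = -16 /9410044671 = -0.00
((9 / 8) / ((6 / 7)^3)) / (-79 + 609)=343 / 101760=0.00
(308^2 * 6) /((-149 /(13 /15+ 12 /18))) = -4363744 /745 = -5857.37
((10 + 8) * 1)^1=18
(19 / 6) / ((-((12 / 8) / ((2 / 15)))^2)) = -152 / 6075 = -0.03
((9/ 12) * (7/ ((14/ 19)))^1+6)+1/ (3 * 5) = 1583/ 120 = 13.19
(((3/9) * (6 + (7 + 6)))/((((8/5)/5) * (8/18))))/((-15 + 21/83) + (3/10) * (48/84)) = -1379875/451648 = -3.06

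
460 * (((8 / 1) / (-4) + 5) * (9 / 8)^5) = 2486.80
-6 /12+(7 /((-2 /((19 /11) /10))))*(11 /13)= -1.01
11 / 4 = 2.75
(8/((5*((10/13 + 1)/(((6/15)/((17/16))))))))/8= 416/9775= 0.04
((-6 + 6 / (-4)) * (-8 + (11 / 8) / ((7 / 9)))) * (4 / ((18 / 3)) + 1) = 8725 / 112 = 77.90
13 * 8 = 104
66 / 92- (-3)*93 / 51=4839 / 782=6.19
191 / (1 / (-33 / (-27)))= 233.44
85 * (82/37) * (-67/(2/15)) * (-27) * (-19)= -1796744025/37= -48560649.32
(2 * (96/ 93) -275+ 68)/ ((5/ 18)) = -114354/ 155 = -737.77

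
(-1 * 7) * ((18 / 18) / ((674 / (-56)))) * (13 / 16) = 637 / 1348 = 0.47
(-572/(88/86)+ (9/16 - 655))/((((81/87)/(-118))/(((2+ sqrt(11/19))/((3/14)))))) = 232533455 * sqrt(209)/6156+ 232533455/162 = 1981476.36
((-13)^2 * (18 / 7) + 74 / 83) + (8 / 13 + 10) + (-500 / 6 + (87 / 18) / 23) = 378313277 / 1042314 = 362.96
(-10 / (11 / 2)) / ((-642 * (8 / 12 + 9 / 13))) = 130 / 62381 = 0.00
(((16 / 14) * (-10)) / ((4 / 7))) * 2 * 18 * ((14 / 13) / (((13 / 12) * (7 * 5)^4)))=-3456 / 7245875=-0.00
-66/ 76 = -33/ 38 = -0.87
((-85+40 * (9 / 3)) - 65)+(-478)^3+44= -109215338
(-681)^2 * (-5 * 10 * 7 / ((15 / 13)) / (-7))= 20096310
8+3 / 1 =11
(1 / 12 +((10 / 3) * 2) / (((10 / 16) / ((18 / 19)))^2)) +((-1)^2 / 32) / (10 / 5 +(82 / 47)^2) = 9915345917 / 643561920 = 15.41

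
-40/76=-10/19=-0.53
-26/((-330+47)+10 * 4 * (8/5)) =26/219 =0.12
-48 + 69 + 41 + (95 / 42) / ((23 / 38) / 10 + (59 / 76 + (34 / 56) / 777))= 112010404 / 1731217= 64.70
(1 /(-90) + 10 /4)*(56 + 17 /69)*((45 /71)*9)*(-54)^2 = 3802510656 /1633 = 2328542.96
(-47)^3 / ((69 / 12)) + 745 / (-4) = -1678303 / 92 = -18242.42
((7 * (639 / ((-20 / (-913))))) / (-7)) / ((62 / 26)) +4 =-7581811 / 620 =-12228.73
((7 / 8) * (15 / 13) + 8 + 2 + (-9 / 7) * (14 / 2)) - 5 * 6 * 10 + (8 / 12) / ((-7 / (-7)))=-92765 / 312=-297.32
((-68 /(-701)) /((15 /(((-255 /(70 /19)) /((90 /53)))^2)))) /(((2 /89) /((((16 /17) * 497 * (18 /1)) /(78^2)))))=1851847157359 /2798830125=661.65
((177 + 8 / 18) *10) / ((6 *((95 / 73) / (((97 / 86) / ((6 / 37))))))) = 418409209 / 264708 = 1580.64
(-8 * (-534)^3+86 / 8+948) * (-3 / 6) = -4872749563 / 8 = -609093695.38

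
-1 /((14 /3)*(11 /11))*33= -99 /14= -7.07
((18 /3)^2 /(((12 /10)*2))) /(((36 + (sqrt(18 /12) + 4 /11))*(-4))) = -33000 /319637 + 1815*sqrt(6) /1278548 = -0.10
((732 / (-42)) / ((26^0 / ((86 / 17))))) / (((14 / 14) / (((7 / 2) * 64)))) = -335744 / 17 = -19749.65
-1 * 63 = -63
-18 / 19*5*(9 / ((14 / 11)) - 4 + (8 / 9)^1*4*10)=-24335 / 133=-182.97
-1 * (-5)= 5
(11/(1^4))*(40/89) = 440/89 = 4.94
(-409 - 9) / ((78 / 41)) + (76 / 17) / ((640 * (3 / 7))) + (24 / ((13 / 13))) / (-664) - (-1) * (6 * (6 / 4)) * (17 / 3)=-1485675533 / 8804640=-168.74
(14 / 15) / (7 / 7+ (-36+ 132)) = 0.01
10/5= 2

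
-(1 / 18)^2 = -1 / 324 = -0.00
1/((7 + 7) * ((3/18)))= 3/7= 0.43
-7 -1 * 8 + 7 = -8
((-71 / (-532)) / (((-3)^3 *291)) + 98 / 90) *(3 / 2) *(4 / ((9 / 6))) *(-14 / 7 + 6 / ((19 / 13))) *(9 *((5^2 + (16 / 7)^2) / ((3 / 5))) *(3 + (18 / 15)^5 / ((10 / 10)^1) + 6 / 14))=11632702839315008 / 472926470625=24597.28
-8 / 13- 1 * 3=-47 / 13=-3.62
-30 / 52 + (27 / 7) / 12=-93 / 364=-0.26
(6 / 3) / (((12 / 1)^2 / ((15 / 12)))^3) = 125 / 95551488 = 0.00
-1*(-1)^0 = -1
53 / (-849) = -53 / 849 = -0.06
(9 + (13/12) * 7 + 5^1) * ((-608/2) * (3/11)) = -19684/11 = -1789.45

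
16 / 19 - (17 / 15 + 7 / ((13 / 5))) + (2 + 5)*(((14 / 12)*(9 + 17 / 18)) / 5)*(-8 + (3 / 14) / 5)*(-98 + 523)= -54931.95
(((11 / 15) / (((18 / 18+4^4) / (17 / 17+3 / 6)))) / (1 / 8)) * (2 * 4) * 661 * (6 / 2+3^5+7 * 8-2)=13960320 / 257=54320.31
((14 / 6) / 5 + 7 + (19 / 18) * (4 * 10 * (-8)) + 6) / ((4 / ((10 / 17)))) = -7297 / 153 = -47.69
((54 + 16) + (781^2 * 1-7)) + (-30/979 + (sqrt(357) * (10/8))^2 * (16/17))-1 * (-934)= 598641827/979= 611482.97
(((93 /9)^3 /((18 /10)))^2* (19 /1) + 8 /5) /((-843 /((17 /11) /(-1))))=35832969151039 /2737806885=13088.20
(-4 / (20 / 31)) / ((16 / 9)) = -279 / 80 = -3.49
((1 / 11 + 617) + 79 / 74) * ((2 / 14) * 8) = 287532 / 407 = 706.47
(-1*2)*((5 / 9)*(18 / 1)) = -20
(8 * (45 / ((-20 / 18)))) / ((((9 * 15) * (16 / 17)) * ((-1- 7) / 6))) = 153 / 80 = 1.91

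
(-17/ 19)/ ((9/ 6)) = -0.60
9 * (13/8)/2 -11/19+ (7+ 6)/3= 10093/912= 11.07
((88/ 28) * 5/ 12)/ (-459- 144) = -55/ 25326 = -0.00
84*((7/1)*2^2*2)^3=14751744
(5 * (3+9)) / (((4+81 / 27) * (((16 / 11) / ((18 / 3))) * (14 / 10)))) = 25.26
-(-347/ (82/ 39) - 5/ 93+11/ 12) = 834659/ 5084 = 164.17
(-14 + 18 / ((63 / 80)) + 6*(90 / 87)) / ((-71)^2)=3058 / 1023323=0.00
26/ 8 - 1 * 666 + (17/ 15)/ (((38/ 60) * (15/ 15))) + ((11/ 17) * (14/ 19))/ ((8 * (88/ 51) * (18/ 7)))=-2411135/ 3648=-660.95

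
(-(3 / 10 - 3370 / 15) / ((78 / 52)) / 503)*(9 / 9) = 0.30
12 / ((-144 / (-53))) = 53 / 12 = 4.42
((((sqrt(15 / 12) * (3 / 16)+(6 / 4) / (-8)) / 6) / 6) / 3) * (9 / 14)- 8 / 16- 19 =-17473 / 896+sqrt(5) / 1792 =-19.50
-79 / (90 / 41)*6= -3239 / 15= -215.93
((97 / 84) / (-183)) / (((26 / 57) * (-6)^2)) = -1843 / 4796064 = -0.00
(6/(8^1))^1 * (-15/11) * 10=-225/22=-10.23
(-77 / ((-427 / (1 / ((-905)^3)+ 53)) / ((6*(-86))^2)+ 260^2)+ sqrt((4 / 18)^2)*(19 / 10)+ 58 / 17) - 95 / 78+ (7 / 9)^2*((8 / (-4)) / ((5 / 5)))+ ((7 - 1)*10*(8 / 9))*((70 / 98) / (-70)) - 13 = -885751799963549677472622877 / 72966271207358283983168850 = -12.14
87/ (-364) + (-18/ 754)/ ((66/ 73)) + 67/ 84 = 0.53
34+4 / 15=514 / 15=34.27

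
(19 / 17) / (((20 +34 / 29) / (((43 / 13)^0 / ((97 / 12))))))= 3306 / 506243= 0.01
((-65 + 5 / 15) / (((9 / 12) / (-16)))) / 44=3104 / 99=31.35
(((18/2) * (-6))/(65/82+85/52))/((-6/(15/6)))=1066/115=9.27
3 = 3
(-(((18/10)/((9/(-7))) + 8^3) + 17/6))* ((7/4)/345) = -107821/41400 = -2.60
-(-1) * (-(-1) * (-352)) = -352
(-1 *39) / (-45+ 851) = -3 / 62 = -0.05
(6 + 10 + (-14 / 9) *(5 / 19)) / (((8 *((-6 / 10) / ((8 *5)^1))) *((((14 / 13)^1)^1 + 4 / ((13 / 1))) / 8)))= -750.66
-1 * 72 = -72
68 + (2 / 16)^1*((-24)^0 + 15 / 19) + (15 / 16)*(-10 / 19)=10295 / 152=67.73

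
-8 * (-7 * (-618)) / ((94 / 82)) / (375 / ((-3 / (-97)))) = -1418928 / 569875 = -2.49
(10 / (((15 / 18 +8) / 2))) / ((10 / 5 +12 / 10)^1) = 75 / 106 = 0.71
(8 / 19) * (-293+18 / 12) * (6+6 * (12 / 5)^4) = -25169.10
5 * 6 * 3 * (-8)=-720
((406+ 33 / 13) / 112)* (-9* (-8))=47799 / 182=262.63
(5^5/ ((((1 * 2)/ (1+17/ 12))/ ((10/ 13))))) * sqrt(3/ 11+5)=453125 * sqrt(638)/ 1716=6669.77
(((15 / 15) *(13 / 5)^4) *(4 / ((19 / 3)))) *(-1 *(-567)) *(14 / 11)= 2720606616 / 130625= 20827.61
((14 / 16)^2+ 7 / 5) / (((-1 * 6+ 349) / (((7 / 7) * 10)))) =99 / 1568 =0.06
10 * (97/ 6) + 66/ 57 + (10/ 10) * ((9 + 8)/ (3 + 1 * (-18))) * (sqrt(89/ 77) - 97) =271.54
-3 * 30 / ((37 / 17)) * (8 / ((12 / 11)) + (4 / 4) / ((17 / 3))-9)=2280 / 37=61.62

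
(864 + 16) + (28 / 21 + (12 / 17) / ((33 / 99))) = 883.45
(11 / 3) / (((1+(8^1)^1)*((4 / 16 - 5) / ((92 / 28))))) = -1012 / 3591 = -0.28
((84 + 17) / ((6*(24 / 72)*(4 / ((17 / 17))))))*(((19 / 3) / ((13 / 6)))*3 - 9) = -2.91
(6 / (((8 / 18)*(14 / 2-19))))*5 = -45 / 8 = -5.62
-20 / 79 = -0.25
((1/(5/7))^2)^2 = 2401/625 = 3.84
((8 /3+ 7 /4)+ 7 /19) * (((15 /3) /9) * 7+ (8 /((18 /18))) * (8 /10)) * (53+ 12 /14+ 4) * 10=7576995 /266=28484.94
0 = 0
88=88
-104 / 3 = -34.67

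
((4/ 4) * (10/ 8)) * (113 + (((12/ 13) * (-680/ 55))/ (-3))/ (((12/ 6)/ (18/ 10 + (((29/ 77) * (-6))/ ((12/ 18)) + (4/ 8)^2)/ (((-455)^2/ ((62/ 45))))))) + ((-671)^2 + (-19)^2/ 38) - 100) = 92376629132467081/ 164127763800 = 562833.65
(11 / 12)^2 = 121 / 144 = 0.84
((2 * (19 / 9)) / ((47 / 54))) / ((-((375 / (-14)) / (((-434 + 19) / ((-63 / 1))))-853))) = 37848 / 6686831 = 0.01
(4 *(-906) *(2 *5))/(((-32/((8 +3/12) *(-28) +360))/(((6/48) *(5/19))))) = 1460925/304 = 4805.67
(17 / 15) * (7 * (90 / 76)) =357 / 38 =9.39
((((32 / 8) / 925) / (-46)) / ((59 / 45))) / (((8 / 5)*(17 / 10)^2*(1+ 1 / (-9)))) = -2025 / 116083208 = -0.00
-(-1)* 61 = 61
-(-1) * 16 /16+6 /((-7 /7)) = -5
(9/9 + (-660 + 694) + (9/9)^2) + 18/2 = 45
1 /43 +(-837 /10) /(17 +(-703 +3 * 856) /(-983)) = -35230693 /6383780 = -5.52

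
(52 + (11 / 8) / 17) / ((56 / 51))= 21249 / 448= 47.43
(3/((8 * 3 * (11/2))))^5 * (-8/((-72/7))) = 7/1484246016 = 0.00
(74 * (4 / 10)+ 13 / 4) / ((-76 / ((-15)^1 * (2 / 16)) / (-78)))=-76869 / 1216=-63.21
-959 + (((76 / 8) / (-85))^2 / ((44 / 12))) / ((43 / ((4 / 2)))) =-6554620067 / 6834850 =-959.00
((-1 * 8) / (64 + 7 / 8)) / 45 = -64 / 23355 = -0.00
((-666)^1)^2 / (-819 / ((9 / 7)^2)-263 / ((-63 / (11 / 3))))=-41916042 / 45373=-923.81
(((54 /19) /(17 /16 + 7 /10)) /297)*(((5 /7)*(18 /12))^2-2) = -6680 /1443981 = -0.00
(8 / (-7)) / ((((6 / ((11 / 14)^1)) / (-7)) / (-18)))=-132 / 7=-18.86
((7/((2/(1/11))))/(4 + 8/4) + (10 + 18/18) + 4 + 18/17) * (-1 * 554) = -10014935/1122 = -8925.97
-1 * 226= -226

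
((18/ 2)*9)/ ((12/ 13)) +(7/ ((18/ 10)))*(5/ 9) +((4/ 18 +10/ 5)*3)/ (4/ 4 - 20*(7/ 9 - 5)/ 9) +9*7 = 41840623/ 272484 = 153.55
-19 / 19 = -1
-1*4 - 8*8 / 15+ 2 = -94 / 15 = -6.27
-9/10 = -0.90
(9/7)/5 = 0.26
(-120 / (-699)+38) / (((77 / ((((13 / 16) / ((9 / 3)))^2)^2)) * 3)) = 127010767 / 142857437184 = 0.00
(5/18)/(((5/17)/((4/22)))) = 17/99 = 0.17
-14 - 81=-95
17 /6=2.83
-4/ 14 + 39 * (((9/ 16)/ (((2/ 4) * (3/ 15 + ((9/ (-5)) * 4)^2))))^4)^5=-445016041962854038035444721859903029322174214402084988304853396978347551534505327/ 1557556146869989133124056526509766255437936332223316879397108536990773360912760832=-0.29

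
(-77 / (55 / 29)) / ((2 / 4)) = -406 / 5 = -81.20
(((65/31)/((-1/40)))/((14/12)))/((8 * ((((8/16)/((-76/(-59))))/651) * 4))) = -222300/59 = -3767.80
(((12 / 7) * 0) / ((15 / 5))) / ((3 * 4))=0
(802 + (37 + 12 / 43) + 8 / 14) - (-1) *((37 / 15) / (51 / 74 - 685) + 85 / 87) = 1858337835416 / 2210139155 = 840.82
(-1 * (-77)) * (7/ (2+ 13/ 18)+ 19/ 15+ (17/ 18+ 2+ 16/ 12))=56243/ 90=624.92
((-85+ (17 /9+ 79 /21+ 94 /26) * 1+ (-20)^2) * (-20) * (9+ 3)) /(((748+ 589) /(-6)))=42491840 /121667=349.25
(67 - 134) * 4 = -268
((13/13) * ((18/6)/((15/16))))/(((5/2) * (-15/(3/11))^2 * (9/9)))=32/75625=0.00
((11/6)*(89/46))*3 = 10.64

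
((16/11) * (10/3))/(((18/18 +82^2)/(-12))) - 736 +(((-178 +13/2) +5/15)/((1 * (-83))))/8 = -43367569567/58943280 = -735.75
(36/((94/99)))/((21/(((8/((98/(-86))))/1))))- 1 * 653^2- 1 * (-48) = -6873570017/16121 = -426373.68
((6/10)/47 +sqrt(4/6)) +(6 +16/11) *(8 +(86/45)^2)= sqrt(6)/3 +90952349/1046925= 87.69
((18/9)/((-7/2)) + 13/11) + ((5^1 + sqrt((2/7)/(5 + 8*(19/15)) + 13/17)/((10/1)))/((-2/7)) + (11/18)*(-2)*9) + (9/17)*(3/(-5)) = -369233/13090 - sqrt(571784171)/77180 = -28.52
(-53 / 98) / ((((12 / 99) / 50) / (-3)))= 131175 / 196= 669.26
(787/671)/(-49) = -787/32879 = -0.02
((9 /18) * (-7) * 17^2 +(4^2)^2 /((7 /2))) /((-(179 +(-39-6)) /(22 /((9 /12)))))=96338 /469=205.41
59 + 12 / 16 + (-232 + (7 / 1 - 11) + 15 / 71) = -49995 / 284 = -176.04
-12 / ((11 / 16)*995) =-0.02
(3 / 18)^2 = 1 / 36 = 0.03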